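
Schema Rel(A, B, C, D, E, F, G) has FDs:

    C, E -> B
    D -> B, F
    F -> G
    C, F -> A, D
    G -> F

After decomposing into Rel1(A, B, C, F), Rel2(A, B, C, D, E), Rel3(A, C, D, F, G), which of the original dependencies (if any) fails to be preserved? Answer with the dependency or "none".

none

C, E → B lies within Rel2.
D → B, F: restricted closure across fragments reaches B, F.
F → G lies within Rel3.
C, F → A, D lies within Rel3.
G → F lies within Rel3.
Every dependency is enforceable on the fragments, so the decomposition is dependency-preserving.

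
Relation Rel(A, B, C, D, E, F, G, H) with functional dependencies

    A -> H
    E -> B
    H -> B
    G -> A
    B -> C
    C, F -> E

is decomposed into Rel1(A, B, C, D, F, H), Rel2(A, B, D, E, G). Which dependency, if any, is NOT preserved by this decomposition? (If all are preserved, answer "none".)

C, F -> E

Check C, F → E: no single fragment contains all of {C, E, F}, and the restricted closure of {C, F} across the fragments never reaches {E}.
A → H is preserved.
E → B is preserved.
H → B is preserved.
G → A is preserved.
B → C is preserved.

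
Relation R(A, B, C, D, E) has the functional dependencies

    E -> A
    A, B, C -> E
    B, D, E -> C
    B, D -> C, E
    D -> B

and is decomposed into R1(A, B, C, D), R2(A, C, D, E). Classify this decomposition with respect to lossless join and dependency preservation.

lossless but not dependency-preserving

Lossless test: (A, C, D)⁺ = {A, B, C, D, E}, which contains all of one fragment — lossless.
Dependency preservation: the restricted closure of {A, B, C} across the fragments never reaches {E}, so A, B, C → E cannot be enforced without a join — not preserved.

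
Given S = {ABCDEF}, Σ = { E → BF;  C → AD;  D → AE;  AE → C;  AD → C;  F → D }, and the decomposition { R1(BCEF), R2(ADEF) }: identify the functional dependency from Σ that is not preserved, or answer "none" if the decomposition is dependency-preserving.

E → BF lies within R1.
C → AD: restricted closure across fragments reaches AD.
D → AE lies within R2.
AE → C: restricted closure across fragments reaches C.
AD → C: restricted closure across fragments reaches C.
F → D lies within R2.
Every dependency is enforceable on the fragments, so the decomposition is dependency-preserving.

none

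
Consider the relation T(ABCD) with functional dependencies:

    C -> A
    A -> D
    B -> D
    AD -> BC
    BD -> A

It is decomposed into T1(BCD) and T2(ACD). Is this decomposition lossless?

Yes

Common attributes: T1 ∩ T2 = {CD}.
Closure of {CD}: C → A applies, adding A; AD → BC applies, adding B. So (CD)⁺ = {ABCD}.
This closure contains every attribute of T1, so T1 ∩ T2 → T1. The join is lossless.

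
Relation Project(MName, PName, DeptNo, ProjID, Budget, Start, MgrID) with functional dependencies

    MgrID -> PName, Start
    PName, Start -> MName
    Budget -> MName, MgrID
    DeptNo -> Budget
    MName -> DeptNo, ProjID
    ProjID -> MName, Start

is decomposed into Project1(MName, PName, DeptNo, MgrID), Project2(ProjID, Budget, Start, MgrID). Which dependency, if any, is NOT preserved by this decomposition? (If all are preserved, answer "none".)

Check PName, Start → MName: no single fragment contains all of {MName, PName, Start}, and the restricted closure of {PName, Start} across the fragments never reaches {MName}.
MgrID → PName, Start is preserved.
Budget → MName, MgrID is preserved.
DeptNo → Budget is preserved.
MName → DeptNo, ProjID is preserved.
ProjID → MName, Start is preserved.

PName, Start -> MName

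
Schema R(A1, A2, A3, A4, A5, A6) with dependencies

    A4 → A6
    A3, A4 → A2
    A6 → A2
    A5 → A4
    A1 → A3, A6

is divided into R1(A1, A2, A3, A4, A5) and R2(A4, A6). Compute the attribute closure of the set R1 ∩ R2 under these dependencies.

A2, A4, A6

R1 ∩ R2 = {A4}.
A4 → A6 applies, adding A6
A6 → A2 applies, adding A2
Closure: {A2, A4, A6}.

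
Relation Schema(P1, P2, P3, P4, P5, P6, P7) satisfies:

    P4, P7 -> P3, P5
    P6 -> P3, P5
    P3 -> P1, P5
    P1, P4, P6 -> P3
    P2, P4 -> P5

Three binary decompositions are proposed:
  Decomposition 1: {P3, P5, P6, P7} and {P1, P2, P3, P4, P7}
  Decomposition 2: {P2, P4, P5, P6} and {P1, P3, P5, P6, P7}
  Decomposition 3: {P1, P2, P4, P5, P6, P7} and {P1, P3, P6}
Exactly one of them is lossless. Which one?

Decomposition 1: common = {P3, P7}, closure = {P1, P3, P5, P7} → lossy.
Decomposition 2: common = {P5, P6}, closure = {P1, P3, P5, P6} → lossy.
Decomposition 3: common = {P1, P6}, closure = {P1, P3, P5, P6} → lossless.

Decomposition 3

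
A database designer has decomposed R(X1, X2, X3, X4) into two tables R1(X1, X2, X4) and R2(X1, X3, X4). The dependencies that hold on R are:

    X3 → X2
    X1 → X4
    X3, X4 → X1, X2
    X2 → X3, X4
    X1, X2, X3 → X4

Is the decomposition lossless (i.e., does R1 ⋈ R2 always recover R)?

Common attributes: R1 ∩ R2 = {X1, X4}.
No dependency enlarges {X1, X4}, so (X1, X4)⁺ = {X1, X4}.
The closure contains neither all of R1 = {X1, X2, X4} nor all of R2 = {X1, X3, X4}, so the common attributes are not a superkey of either fragment. The join is lossy.

No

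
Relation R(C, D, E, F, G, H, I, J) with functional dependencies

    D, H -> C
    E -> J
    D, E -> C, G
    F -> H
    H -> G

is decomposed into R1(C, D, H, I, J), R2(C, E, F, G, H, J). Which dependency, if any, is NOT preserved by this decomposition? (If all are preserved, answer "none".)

Check D, E → C, G: no single fragment contains all of {C, D, E, G}, and the restricted closure of {D, E} across the fragments never reaches {C, G}.
D, H → C is preserved.
E → J is preserved.
F → H is preserved.
H → G is preserved.

D, E -> C, G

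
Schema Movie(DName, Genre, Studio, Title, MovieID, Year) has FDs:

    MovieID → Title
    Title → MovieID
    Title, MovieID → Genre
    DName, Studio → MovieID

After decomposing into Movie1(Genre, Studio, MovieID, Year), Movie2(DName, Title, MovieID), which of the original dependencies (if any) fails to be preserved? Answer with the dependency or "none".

DName, Studio → MovieID

Check DName, Studio → MovieID: no single fragment contains all of {DName, Studio, MovieID}, and the restricted closure of {DName, Studio} across the fragments never reaches {MovieID}.
MovieID → Title is preserved.
Title → MovieID is preserved.
Title, MovieID → Genre is preserved.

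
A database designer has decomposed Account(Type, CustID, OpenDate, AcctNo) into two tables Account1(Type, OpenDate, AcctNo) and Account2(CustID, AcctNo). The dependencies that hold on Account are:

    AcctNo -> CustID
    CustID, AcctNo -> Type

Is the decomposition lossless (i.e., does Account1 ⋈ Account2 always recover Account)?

Common attributes: Account1 ∩ Account2 = {AcctNo}.
Closure of {AcctNo}: AcctNo → CustID applies, adding CustID; CustID, AcctNo → Type applies, adding Type. So (AcctNo)⁺ = {Type, CustID, AcctNo}.
This closure contains every attribute of Account2, so Account1 ∩ Account2 → Account2. The join is lossless.

Yes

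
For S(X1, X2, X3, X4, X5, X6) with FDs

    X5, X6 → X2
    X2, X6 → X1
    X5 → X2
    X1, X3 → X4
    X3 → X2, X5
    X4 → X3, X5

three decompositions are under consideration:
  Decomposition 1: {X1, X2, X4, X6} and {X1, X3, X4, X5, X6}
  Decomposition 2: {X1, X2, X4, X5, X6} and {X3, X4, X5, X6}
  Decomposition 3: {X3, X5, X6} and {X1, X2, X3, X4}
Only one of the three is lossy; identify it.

Decomposition 3

Decomposition 1: common = {X1, X4, X6}, closure = {X1, X2, X3, X4, X5, X6} → lossless.
Decomposition 2: common = {X4, X5, X6}, closure = {X1, X2, X3, X4, X5, X6} → lossless.
Decomposition 3: common = {X3}, closure = {X2, X3, X5} → lossy.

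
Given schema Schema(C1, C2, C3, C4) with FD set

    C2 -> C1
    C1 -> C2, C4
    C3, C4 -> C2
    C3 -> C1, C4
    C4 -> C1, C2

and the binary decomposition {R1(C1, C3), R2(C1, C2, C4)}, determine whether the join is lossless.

Yes

Common attributes: R1 ∩ R2 = {C1}.
Closure of {C1}: C1 → C2, C4 applies, adding C2, C4. So (C1)⁺ = {C1, C2, C4}.
This closure contains every attribute of R2, so R1 ∩ R2 → R2. The join is lossless.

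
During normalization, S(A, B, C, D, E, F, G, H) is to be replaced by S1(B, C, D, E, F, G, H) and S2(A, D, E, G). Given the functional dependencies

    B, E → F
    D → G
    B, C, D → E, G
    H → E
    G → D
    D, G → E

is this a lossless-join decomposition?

Common attributes: S1 ∩ S2 = {D, E, G}.
No dependency enlarges {D, E, G}, so (D, E, G)⁺ = {D, E, G}.
The closure contains neither all of S1 = {B, C, D, E, F, G, H} nor all of S2 = {A, D, E, G}, so the common attributes are not a superkey of either fragment. The join is lossy.

No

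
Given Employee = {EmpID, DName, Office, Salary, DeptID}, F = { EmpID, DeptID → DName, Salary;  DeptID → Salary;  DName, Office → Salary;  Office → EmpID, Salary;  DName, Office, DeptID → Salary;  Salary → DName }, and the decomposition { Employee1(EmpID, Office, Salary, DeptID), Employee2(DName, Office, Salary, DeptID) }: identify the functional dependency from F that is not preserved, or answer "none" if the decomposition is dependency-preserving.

none

EmpID, DeptID → DName, Salary: restricted closure across fragments reaches DName, Salary.
DeptID → Salary lies within Employee1.
DName, Office → Salary lies within Employee2.
Office → EmpID, Salary lies within Employee1.
DName, Office, DeptID → Salary lies within Employee2.
Salary → DName lies within Employee2.
Every dependency is enforceable on the fragments, so the decomposition is dependency-preserving.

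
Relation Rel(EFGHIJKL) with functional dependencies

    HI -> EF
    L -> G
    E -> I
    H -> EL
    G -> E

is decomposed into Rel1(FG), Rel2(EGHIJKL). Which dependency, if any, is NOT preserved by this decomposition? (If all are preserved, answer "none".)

HI -> EF

Check HI → EF: no single fragment contains all of {EFHI}, and the restricted closure of {HI} across the fragments never reaches {EF}.
L → G is preserved.
E → I is preserved.
H → EL is preserved.
G → E is preserved.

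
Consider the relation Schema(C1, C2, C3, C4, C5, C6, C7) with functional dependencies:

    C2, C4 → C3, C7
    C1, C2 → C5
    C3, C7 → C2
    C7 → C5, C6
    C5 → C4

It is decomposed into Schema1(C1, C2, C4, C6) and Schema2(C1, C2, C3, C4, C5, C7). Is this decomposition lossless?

Common attributes: Schema1 ∩ Schema2 = {C1, C2, C4}.
Closure of {C1, C2, C4}: C2, C4 → C3, C7 applies, adding C3, C7; C1, C2 → C5 applies, adding C5; C7 → C5, C6 applies, adding C6. So (C1, C2, C4)⁺ = {C1, C2, C3, C4, C5, C6, C7}.
This closure contains every attribute of Schema1, so Schema1 ∩ Schema2 → Schema1. The join is lossless.

Yes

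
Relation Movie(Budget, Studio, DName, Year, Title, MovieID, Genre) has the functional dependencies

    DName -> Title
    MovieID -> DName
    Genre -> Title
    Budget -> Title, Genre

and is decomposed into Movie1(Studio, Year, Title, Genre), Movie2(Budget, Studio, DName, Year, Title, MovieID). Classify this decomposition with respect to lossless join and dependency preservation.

Lossless test: (Studio, Year, Title)⁺ = {Studio, Year, Title}, which is a superkey of neither fragment — lossy.
Dependency preservation: the restricted closure of {Budget} across the fragments never reaches {Title, Genre}, so Budget → Title, Genre cannot be enforced without a join — not preserved.

lossy and not dependency-preserving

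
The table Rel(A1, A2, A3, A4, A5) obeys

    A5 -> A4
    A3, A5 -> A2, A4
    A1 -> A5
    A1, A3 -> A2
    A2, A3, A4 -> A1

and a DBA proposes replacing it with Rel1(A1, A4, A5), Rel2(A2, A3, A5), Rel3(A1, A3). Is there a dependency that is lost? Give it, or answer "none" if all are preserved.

Check A2, A3, A4 → A1: no single fragment contains all of {A1, A2, A3, A4}, and the restricted closure of {A2, A3, A4} across the fragments never reaches {A1}.
A5 → A4 is preserved.
A3, A5 → A2, A4 is preserved.
A1 → A5 is preserved.
A1, A3 → A2 is preserved.

A2, A3, A4 -> A1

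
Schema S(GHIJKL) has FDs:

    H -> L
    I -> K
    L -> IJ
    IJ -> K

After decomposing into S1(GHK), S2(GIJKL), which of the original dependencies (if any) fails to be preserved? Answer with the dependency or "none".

H -> L

Check H → L: no single fragment contains all of {HL}, and the restricted closure of {H} across the fragments never reaches {L}.
I → K is preserved.
L → IJ is preserved.
IJ → K is preserved.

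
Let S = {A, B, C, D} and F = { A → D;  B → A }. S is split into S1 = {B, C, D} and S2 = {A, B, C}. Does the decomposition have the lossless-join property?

Yes

Common attributes: S1 ∩ S2 = {B, C}.
Closure of {B, C}: B → A applies, adding A; A → D applies, adding D. So (B, C)⁺ = {A, B, C, D}.
This closure contains every attribute of S1, so S1 ∩ S2 → S1. The join is lossless.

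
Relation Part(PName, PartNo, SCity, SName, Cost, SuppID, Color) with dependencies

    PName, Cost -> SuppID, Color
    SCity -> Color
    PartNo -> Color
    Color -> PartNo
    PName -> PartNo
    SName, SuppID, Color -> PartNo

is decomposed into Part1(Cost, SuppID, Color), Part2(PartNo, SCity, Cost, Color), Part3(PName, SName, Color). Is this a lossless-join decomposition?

No

Chase test. Columns are PName, PartNo, SCity, SName, Cost, SuppID, Color; row i has aⱼ where attribute j ∈ Parti, else bᵢⱼ.
Initial tableau (one row per fragment):
  row 1: b11 b12 b13 b14 a5 a6 a7
  row 2: b21 a2 a3 b24 a5 b26 a7
  row 3: a1 b32 b33 a4 b35 b36 a7
Rows 1 and 2 agree on Color; apply Color→PartNo and equate their PartNo entries.
Rows 1 and 3 agree on Color; apply Color→PartNo and equate their PartNo entries.
No row becomes fully distinguished — the join is lossy.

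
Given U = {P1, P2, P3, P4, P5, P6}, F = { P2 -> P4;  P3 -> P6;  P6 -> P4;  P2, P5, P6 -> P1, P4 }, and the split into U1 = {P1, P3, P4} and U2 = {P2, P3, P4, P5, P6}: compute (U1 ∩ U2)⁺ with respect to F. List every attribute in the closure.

U1 ∩ U2 = {P3, P4}.
P3 → P6 applies, adding P6
Closure: {P3, P4, P6}.

P3, P4, P6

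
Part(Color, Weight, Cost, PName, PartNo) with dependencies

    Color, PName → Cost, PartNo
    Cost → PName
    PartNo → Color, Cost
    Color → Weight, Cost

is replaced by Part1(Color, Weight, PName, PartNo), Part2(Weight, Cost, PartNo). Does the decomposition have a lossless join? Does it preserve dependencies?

Lossless test: (Weight, PartNo)⁺ = {Color, Weight, Cost, PName, PartNo}, which contains all of one fragment — lossless.
Dependency preservation: the restricted closure of {Cost} across the fragments never reaches {PName}, so Cost → PName cannot be enforced without a join — not preserved.

lossless but not dependency-preserving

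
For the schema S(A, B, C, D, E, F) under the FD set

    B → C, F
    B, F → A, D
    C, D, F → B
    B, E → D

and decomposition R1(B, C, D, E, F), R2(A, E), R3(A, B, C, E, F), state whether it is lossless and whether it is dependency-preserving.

lossless and dependency-preserving

Lossless test (chase): Rows 1 and 3 agree on B, F; apply B, F→A, D and equate their A, D entries. Row 1 is now all distinguished symbols — the join is lossless.
Dependency preservation: B, F → A, D is not contained in any single fragment, but the restricted closure of its left-hand side across the fragments still reaches the right-hand side; the remaining FDs each lie inside some fragment. All dependencies are preserved.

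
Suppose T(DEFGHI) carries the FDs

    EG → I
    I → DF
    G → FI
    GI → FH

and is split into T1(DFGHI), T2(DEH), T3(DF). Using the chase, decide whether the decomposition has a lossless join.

No

Chase test. Columns are DEFGHI; row i has aⱼ where attribute j ∈ Ti, else bᵢⱼ.
Initial tableau (one row per fragment):
  row 1: a1 b12 a3 a4 a5 a6
  row 2: a1 a2 b23 b24 a5 b26
  row 3: a1 b32 a3 b34 b35 b36
No row becomes fully distinguished — the join is lossy.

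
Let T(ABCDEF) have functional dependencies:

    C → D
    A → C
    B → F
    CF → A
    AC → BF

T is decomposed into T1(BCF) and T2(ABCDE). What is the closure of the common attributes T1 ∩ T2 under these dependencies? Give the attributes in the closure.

T1 ∩ T2 = {BC}.
C → D applies, adding D
B → F applies, adding F
CF → A applies, adding A
Closure: {ABCDF}.

ABCDF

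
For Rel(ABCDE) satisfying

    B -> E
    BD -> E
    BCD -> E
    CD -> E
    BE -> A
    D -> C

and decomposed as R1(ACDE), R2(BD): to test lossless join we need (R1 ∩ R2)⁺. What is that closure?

R1 ∩ R2 = {D}.
D → C applies, adding C
CD → E applies, adding E
Closure: {CDE}.

CDE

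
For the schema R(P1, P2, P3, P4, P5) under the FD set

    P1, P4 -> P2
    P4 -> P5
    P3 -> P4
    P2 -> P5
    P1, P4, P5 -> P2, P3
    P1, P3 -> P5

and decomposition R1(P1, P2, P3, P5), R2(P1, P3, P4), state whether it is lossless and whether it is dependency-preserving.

lossless but not dependency-preserving

Lossless test: (P1, P3)⁺ = {P1, P2, P3, P4, P5}, which contains all of one fragment — lossless.
Dependency preservation: the restricted closure of {P4} across the fragments never reaches {P5}, so P4 → P5 cannot be enforced without a join — not preserved.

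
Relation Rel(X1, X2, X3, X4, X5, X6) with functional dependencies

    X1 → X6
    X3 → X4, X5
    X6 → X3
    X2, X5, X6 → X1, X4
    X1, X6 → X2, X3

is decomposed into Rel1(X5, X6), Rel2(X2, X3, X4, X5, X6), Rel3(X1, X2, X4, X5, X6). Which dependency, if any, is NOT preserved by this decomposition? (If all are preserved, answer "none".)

none

X1 → X6 lies within Rel3.
X3 → X4, X5 lies within Rel2.
X6 → X3 lies within Rel2.
X2, X5, X6 → X1, X4 lies within Rel3.
X1, X6 → X2, X3: restricted closure across fragments reaches X2, X3.
Every dependency is enforceable on the fragments, so the decomposition is dependency-preserving.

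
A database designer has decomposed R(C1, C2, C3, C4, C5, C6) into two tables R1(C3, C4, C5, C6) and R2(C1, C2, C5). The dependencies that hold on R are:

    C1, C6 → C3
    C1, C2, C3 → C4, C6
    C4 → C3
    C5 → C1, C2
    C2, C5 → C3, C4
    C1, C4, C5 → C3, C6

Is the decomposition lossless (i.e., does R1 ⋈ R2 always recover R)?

Yes

Common attributes: R1 ∩ R2 = {C5}.
Closure of {C5}: C5 → C1, C2 applies, adding C1, C2; C2, C5 → C3, C4 applies, adding C3, C4; C1, C4, C5 → C3, C6 applies, adding C6. So (C5)⁺ = {C1, C2, C3, C4, C5, C6}.
This closure contains every attribute of R1, so R1 ∩ R2 → R1. The join is lossless.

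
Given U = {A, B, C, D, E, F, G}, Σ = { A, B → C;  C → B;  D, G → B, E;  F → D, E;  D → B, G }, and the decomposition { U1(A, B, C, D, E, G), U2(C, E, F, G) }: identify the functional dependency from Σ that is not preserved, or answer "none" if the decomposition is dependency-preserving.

Check F → D, E: no single fragment contains all of {D, E, F}, and the restricted closure of {F} across the fragments never reaches {D, E}.
A, B → C is preserved.
C → B is preserved.
D, G → B, E is preserved.
D → B, G is preserved.

F → D, E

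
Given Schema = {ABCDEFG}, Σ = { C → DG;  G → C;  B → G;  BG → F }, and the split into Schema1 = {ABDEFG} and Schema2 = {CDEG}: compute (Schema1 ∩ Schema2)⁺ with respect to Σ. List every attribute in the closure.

Schema1 ∩ Schema2 = {DEG}.
G → C applies, adding C
Closure: {CDEG}.

CDEG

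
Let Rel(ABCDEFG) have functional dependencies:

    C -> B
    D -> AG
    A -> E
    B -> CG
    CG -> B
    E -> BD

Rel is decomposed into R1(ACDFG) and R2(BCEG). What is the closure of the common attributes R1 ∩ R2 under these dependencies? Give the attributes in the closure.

BCG

R1 ∩ R2 = {CG}.
C → B applies, adding B
Closure: {BCG}.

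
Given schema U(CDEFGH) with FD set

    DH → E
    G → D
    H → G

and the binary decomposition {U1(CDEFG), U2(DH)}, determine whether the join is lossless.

No

Common attributes: U1 ∩ U2 = {D}.
No dependency enlarges {D}, so (D)⁺ = {D}.
The closure contains neither all of U1 = {CDEFG} nor all of U2 = {DH}, so the common attributes are not a superkey of either fragment. The join is lossy.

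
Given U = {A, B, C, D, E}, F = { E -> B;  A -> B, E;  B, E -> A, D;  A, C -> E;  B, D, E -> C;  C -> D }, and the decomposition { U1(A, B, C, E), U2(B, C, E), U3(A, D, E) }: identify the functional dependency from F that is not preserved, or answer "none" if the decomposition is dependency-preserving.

Check C → D: no single fragment contains all of {C, D}, and the restricted closure of {C} across the fragments never reaches {D}.
E → B is preserved.
A → B, E is preserved.
B, E → A, D is preserved.
A, C → E is preserved.
B, D, E → C is preserved.

C -> D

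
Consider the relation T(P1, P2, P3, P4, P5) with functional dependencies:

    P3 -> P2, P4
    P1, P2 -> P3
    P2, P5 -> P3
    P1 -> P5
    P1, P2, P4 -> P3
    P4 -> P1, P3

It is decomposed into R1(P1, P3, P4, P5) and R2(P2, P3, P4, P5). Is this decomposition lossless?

Common attributes: R1 ∩ R2 = {P3, P4, P5}.
Closure of {P3, P4, P5}: P3 → P2, P4 applies, adding P2; P4 → P1, P3 applies, adding P1. So (P3, P4, P5)⁺ = {P1, P2, P3, P4, P5}.
This closure contains every attribute of R1, so R1 ∩ R2 → R1. The join is lossless.

Yes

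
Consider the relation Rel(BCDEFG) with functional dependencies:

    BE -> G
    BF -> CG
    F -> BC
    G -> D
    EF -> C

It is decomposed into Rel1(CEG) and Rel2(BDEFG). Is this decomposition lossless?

No

Common attributes: Rel1 ∩ Rel2 = {EG}.
Closure of {EG}: G → D applies, adding D. So (EG)⁺ = {DEG}.
The closure contains neither all of Rel1 = {CEG} nor all of Rel2 = {BDEFG}, so the common attributes are not a superkey of either fragment. The join is lossy.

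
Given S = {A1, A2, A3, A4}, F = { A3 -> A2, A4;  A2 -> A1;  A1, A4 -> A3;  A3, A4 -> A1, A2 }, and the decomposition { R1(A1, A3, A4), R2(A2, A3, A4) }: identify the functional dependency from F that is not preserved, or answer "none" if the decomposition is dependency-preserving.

Check A2 → A1: no single fragment contains all of {A1, A2}, and the restricted closure of {A2} across the fragments never reaches {A1}.
A3 → A2, A4 is preserved.
A1, A4 → A3 is preserved.
A3, A4 → A1, A2 is preserved.

A2 -> A1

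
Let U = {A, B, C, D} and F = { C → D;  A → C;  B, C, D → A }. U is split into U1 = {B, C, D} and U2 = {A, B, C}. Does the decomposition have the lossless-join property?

Common attributes: U1 ∩ U2 = {B, C}.
Closure of {B, C}: C → D applies, adding D; B, C, D → A applies, adding A. So (B, C)⁺ = {A, B, C, D}.
This closure contains every attribute of U1, so U1 ∩ U2 → U1. The join is lossless.

Yes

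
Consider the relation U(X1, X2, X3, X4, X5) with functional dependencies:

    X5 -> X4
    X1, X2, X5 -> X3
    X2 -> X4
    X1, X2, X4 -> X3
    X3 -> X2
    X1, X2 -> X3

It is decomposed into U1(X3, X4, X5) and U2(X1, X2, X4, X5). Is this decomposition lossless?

No

Common attributes: U1 ∩ U2 = {X4, X5}.
No dependency enlarges {X4, X5}, so (X4, X5)⁺ = {X4, X5}.
The closure contains neither all of U1 = {X3, X4, X5} nor all of U2 = {X1, X2, X4, X5}, so the common attributes are not a superkey of either fragment. The join is lossy.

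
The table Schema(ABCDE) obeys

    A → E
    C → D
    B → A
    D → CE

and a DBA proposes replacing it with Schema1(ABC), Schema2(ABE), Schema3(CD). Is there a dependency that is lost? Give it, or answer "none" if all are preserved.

Check D → CE: no single fragment contains all of {CDE}, and the restricted closure of {D} across the fragments never reaches {CE}.
A → E is preserved.
C → D is preserved.
B → A is preserved.

D → CE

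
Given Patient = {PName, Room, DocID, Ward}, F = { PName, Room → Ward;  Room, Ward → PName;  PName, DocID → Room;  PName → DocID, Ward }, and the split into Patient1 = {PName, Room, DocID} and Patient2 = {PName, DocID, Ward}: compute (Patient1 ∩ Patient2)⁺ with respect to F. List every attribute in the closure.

Patient1 ∩ Patient2 = {PName, DocID}.
PName, DocID → Room applies, adding Room
PName → DocID, Ward applies, adding Ward
Closure: {PName, Room, DocID, Ward}.

PName, Room, DocID, Ward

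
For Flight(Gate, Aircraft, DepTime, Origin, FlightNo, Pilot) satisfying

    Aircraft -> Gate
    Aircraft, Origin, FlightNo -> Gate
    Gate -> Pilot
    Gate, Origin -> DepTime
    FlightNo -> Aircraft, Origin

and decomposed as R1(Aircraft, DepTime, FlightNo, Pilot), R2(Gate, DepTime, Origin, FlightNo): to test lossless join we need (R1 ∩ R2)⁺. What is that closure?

R1 ∩ R2 = {DepTime, FlightNo}.
FlightNo → Aircraft, Origin applies, adding Aircraft, Origin
Aircraft → Gate applies, adding Gate
Gate → Pilot applies, adding Pilot
Closure: {Gate, Aircraft, DepTime, Origin, FlightNo, Pilot}.

Gate, Aircraft, DepTime, Origin, FlightNo, Pilot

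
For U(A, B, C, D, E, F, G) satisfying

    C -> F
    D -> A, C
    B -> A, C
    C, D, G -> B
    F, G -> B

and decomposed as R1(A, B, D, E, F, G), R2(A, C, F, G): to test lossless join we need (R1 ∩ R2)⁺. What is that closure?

A, B, C, F, G

R1 ∩ R2 = {A, F, G}.
F, G → B applies, adding B
B → A, C applies, adding C
Closure: {A, B, C, F, G}.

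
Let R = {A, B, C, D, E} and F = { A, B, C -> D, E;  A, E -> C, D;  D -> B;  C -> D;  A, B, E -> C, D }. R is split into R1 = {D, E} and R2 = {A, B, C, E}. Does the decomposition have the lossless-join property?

Common attributes: R1 ∩ R2 = {E}.
No dependency enlarges {E}, so (E)⁺ = {E}.
The closure contains neither all of R1 = {D, E} nor all of R2 = {A, B, C, E}, so the common attributes are not a superkey of either fragment. The join is lossy.

No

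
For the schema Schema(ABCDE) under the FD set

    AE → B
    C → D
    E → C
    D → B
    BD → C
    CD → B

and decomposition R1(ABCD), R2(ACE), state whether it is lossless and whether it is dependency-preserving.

lossless and dependency-preserving

Lossless test: (AC)⁺ = {ABCD}, which contains all of one fragment — lossless.
Dependency preservation: AE → B is not contained in any single fragment, but the restricted closure of its left-hand side across the fragments still reaches the right-hand side; the remaining FDs each lie inside some fragment. All dependencies are preserved.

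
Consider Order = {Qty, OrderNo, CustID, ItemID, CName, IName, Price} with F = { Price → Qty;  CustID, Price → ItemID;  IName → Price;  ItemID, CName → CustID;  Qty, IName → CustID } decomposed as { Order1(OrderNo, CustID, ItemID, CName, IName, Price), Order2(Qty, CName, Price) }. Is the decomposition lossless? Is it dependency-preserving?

lossless and dependency-preserving

Lossless test: (CName, Price)⁺ = {Qty, CName, Price}, which contains all of one fragment — lossless.
Dependency preservation: Qty, IName → CustID is not contained in any single fragment, but the restricted closure of its left-hand side across the fragments still reaches the right-hand side; the remaining FDs each lie inside some fragment. All dependencies are preserved.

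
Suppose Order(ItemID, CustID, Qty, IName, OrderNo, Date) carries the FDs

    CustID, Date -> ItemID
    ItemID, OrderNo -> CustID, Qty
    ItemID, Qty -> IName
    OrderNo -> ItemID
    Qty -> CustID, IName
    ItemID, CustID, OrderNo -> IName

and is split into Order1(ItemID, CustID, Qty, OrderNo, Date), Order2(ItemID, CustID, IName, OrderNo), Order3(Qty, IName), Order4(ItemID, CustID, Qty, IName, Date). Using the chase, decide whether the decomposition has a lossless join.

Chase test. Columns are ItemID, CustID, Qty, IName, OrderNo, Date; row i has aⱼ where attribute j ∈ Orderi, else bᵢⱼ.
Initial tableau (one row per fragment):
  row 1: a1 a2 a3 b14 a5 a6
  row 2: a1 a2 b23 a4 a5 b26
  row 3: b31 b32 a3 a4 b35 b36
  row 4: a1 a2 a3 a4 b45 a6
Rows 1 and 2 agree on ItemID, OrderNo; apply ItemID, OrderNo→CustID, Qty and equate their CustID, Qty entries.
Rows 1 and 2 agree on ItemID, Qty; apply ItemID, Qty→IName and equate their IName entries.
Rows 1 and 3 agree on Qty; apply Qty→CustID, IName and equate their CustID, IName entries.
Row 1 is now all distinguished symbols — the join is lossless.

Yes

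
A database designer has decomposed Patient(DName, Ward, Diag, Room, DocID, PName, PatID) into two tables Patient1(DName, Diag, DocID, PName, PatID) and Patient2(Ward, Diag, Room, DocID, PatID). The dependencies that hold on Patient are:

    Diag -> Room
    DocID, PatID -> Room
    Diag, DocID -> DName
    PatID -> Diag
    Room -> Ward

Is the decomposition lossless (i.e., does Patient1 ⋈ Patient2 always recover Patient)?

Yes

Common attributes: Patient1 ∩ Patient2 = {Diag, DocID, PatID}.
Closure of {Diag, DocID, PatID}: Diag → Room applies, adding Room; Diag, DocID → DName applies, adding DName; Room → Ward applies, adding Ward. So (Diag, DocID, PatID)⁺ = {DName, Ward, Diag, Room, DocID, PatID}.
This closure contains every attribute of Patient2, so Patient1 ∩ Patient2 → Patient2. The join is lossless.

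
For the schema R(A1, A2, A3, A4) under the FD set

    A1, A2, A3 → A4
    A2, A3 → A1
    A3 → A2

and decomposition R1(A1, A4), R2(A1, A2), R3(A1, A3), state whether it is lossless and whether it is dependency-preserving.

lossy and not dependency-preserving

Lossless test (chase): applying each FD to every pair of rows produces no changes in the tableau, so no row becomes fully distinguished — the join is lossy.
Dependency preservation: the restricted closure of {A1, A2, A3} across the fragments never reaches {A4}, so A1, A2, A3 → A4 cannot be enforced without a join — not preserved.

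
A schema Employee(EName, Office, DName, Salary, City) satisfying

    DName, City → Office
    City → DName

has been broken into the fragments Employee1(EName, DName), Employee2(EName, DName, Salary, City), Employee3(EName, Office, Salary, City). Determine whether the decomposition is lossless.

Chase test. Columns are EName, Office, DName, Salary, City; row i has aⱼ where attribute j ∈ Employeei, else bᵢⱼ.
Initial tableau (one row per fragment):
  row 1: a1 b12 a3 b14 b15
  row 2: a1 b22 a3 a4 a5
  row 3: a1 a2 b33 a4 a5
Rows 2 and 3 agree on City; apply City→DName and equate their DName entries.
Rows 2 and 3 agree on DName, City; apply DName, City→Office and equate their Office entries.
Row 2 is now all distinguished symbols — the join is lossless.

Yes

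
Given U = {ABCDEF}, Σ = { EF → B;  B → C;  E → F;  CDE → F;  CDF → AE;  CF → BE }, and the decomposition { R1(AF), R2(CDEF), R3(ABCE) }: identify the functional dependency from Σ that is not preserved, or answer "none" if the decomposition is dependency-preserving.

CDF → AE

Check CDF → AE: no single fragment contains all of {ACDEF}, and the restricted closure of {CDF} across the fragments never reaches {AE}.
EF → B is preserved.
B → C is preserved.
E → F is preserved.
CDE → F is preserved.
CF → BE is preserved.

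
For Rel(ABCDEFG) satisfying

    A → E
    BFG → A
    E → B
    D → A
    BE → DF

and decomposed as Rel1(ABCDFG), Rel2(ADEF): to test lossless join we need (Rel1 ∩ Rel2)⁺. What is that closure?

Rel1 ∩ Rel2 = {ADF}.
A → E applies, adding E
E → B applies, adding B
Closure: {ABDEF}.

ABDEF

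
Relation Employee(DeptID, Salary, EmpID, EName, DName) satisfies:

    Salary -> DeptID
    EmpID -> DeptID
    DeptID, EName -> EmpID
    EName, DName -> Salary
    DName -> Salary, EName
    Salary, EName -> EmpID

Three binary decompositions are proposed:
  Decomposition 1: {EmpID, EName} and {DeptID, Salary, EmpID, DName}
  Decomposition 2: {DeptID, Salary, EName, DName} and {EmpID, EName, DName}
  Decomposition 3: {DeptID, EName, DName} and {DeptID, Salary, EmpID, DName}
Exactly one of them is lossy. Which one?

Decomposition 1

Decomposition 1: common = {EmpID}, closure = {DeptID, EmpID} → lossy.
Decomposition 2: common = {EName, DName}, closure = {DeptID, Salary, EmpID, EName, DName} → lossless.
Decomposition 3: common = {DeptID, DName}, closure = {DeptID, Salary, EmpID, EName, DName} → lossless.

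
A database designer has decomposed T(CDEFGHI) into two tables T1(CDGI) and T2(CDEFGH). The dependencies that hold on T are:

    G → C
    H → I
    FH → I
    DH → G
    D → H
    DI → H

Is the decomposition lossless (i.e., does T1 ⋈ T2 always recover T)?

Yes

Common attributes: T1 ∩ T2 = {CDG}.
Closure of {CDG}: D → H applies, adding H; H → I applies, adding I. So (CDG)⁺ = {CDGHI}.
This closure contains every attribute of T1, so T1 ∩ T2 → T1. The join is lossless.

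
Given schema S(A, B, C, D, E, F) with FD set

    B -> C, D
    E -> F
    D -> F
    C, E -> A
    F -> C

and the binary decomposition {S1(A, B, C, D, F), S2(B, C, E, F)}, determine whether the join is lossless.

Common attributes: S1 ∩ S2 = {B, C, F}.
Closure of {B, C, F}: B → C, D applies, adding D. So (B, C, F)⁺ = {B, C, D, F}.
The closure contains neither all of S1 = {A, B, C, D, F} nor all of S2 = {B, C, E, F}, so the common attributes are not a superkey of either fragment. The join is lossy.

No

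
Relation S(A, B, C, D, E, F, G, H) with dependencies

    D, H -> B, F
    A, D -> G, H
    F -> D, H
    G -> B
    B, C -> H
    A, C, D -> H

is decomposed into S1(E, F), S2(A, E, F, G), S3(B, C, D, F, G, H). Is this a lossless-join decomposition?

Chase test. Columns are A, B, C, D, E, F, G, H; row i has aⱼ where attribute j ∈ Si, else bᵢⱼ.
Initial tableau (one row per fragment):
  row 1: b11 b12 b13 b14 a5 a6 b17 b18
  row 2: a1 b22 b23 b24 a5 a6 a7 b28
  row 3: b31 a2 a3 a4 b35 a6 a7 a8
Rows 1 and 2 agree on F; apply F→D, H and equate their D, H entries.
Rows 1 and 3 agree on F; apply F→D, H and equate their D, H entries.
Rows 2 and 3 agree on G; apply G→B and equate their B entries.
Rows 1 and 2 agree on D, H; apply D, H→B, F and equate their B, F entries.
No row becomes fully distinguished — the join is lossy.

No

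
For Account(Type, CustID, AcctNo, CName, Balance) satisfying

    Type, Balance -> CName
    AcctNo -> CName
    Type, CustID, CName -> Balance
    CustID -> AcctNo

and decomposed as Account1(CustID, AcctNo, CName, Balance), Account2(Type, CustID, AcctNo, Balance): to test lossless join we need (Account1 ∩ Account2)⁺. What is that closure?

CustID, AcctNo, CName, Balance

Account1 ∩ Account2 = {CustID, AcctNo, Balance}.
AcctNo → CName applies, adding CName
Closure: {CustID, AcctNo, CName, Balance}.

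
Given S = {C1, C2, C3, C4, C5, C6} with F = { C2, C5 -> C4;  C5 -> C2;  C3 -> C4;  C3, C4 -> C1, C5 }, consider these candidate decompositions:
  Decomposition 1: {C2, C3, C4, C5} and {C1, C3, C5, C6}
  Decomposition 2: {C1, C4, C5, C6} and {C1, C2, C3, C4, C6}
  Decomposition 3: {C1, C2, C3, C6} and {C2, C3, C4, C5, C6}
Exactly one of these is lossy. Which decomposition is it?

Decomposition 2

Decomposition 1: common = {C3, C5}, closure = {C1, C2, C3, C4, C5} → lossless.
Decomposition 2: common = {C1, C4, C6}, closure = {C1, C4, C6} → lossy.
Decomposition 3: common = {C2, C3, C6}, closure = {C1, C2, C3, C4, C5, C6} → lossless.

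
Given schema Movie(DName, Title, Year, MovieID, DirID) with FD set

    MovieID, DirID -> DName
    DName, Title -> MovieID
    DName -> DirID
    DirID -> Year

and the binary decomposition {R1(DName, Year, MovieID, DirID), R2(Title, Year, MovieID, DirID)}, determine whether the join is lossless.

Common attributes: R1 ∩ R2 = {Year, MovieID, DirID}.
Closure of {Year, MovieID, DirID}: MovieID, DirID → DName applies, adding DName. So (Year, MovieID, DirID)⁺ = {DName, Year, MovieID, DirID}.
This closure contains every attribute of R1, so R1 ∩ R2 → R1. The join is lossless.

Yes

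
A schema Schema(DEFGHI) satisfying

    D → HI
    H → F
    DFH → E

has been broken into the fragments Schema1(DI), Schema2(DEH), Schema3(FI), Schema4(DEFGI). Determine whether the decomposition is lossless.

Yes

Chase test. Columns are DEFGHI; row i has aⱼ where attribute j ∈ Schemai, else bᵢⱼ.
Initial tableau (one row per fragment):
  row 1: a1 b12 b13 b14 b15 a6
  row 2: a1 a2 b23 b24 a5 b26
  row 3: b31 b32 a3 b34 b35 a6
  row 4: a1 a2 a3 a4 b45 a6
Rows 1 and 2 agree on D; apply D→HI and equate their HI entries.
Rows 1 and 4 agree on D; apply D→HI and equate their HI entries.
Rows 1 and 2 agree on H; apply H→F and equate their F entries.
Rows 1 and 4 agree on H; apply H→F and equate their F entries.
Rows 1 and 2 agree on DFH; apply DFH→E and equate their E entries.
Row 4 is now all distinguished symbols — the join is lossless.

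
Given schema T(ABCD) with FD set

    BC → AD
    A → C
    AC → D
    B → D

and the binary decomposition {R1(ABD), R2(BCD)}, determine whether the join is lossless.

No

Common attributes: R1 ∩ R2 = {BD}.
No dependency enlarges {BD}, so (BD)⁺ = {BD}.
The closure contains neither all of R1 = {ABD} nor all of R2 = {BCD}, so the common attributes are not a superkey of either fragment. The join is lossy.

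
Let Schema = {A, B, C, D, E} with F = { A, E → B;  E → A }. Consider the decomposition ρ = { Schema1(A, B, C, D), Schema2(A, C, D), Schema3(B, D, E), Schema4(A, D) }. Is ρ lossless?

No

Chase test. Columns are A, B, C, D, E; row i has aⱼ where attribute j ∈ Schemai, else bᵢⱼ.
Initial tableau (one row per fragment):
  row 1: a1 a2 a3 a4 b15
  row 2: a1 b22 a3 a4 b25
  row 3: b31 a2 b33 a4 a5
  row 4: a1 b42 b43 a4 b45
No row becomes fully distinguished — the join is lossy.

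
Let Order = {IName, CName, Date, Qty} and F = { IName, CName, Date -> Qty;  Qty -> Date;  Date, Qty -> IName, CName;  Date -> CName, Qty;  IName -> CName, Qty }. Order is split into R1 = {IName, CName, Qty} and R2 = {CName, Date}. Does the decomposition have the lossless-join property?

No

Common attributes: R1 ∩ R2 = {CName}.
No dependency enlarges {CName}, so (CName)⁺ = {CName}.
The closure contains neither all of R1 = {IName, CName, Qty} nor all of R2 = {CName, Date}, so the common attributes are not a superkey of either fragment. The join is lossy.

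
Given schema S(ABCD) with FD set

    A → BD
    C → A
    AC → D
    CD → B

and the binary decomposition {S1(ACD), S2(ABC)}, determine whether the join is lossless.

Common attributes: S1 ∩ S2 = {AC}.
Closure of {AC}: A → BD applies, adding BD. So (AC)⁺ = {ABCD}.
This closure contains every attribute of S1, so S1 ∩ S2 → S1. The join is lossless.

Yes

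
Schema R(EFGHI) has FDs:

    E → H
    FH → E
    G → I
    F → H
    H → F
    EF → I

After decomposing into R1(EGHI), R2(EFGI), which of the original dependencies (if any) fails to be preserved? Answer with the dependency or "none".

E → H lies within R1.
FH → E: restricted closure across fragments reaches E.
G → I lies within R1.
F → H: restricted closure across fragments reaches H.
H → F: restricted closure across fragments reaches F.
EF → I lies within R2.
Every dependency is enforceable on the fragments, so the decomposition is dependency-preserving.

none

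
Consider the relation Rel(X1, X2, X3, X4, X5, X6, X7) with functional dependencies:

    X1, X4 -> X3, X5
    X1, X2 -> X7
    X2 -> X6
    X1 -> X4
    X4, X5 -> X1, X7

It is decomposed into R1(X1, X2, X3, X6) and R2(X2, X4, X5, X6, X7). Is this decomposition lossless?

Common attributes: R1 ∩ R2 = {X2, X6}.
No dependency enlarges {X2, X6}, so (X2, X6)⁺ = {X2, X6}.
The closure contains neither all of R1 = {X1, X2, X3, X6} nor all of R2 = {X2, X4, X5, X6, X7}, so the common attributes are not a superkey of either fragment. The join is lossy.

No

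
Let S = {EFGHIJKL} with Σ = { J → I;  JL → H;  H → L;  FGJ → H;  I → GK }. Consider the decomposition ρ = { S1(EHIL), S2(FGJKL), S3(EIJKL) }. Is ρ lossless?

No

Chase test. Columns are EFGHIJKL; row i has aⱼ where attribute j ∈ Si, else bᵢⱼ.
Initial tableau (one row per fragment):
  row 1: a1 b12 b13 a4 a5 b16 b17 a8
  row 2: b21 a2 a3 b24 b25 a6 a7 a8
  row 3: a1 b32 b33 b34 a5 a6 a7 a8
Rows 2 and 3 agree on J; apply J→I and equate their I entries.
Rows 2 and 3 agree on JL; apply JL→H and equate their H entries.
Rows 1 and 2 agree on I; apply I→GK and equate their GK entries.
Rows 1 and 3 agree on I; apply I→GK and equate their GK entries.
No row becomes fully distinguished — the join is lossy.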